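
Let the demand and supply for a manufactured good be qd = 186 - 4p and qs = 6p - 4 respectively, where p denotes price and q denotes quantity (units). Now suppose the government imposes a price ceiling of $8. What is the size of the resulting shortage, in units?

110

Equilibrium: 186 - 4p = 6p - 4, so 190 = 10p and p* = 19, q* = 110.
Because the ceiling (8) lies below the market-clearing price, it is binding.
At p = 8: qd = 186 - 4·8 = 154 and qs = 6·8 - 4 = 44.
Shortage = qd - qs = 154 - 44 = 110.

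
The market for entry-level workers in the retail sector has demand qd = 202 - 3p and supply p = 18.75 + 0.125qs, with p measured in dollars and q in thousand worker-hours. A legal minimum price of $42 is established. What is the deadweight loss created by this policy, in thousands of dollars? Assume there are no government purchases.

206.25

Rearranging supply gives qs = 8p - 150. Setting quantity demanded equal to quantity supplied, 202 - 3p = 8p - 150, gives p* = 32 and q* = 106.
The floor of 42 is above the equilibrium price 32, so it binds.
At p = 42: qd = 202 - 3·42 = 76 and qs = 8·42 - 150 = 186.
Quantity traded falls to 76. At q = 76 the demand price is (202 - 76)/3 = 42 and the supply price is (150 + 76)/8 = 28.25.
Deadweight loss = ½ · (42 - 28.25) · (106 - 76) = ½ · 13.75 · 30 = 206.25.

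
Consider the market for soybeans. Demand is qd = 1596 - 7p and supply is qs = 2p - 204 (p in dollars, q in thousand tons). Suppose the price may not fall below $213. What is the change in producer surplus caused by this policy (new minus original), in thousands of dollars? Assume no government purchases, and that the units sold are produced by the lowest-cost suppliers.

Without the control the market clears where 1596 - 7p = 2p - 204, i.e. p* = 200 and q* = 196.
The floor of 213 is above the equilibrium price 200, so it binds.
At p = 213: qd = 1596 - 7·213 = 105 and qs = 2·213 - 204 = 222.
Producer surplus without the control is ½ · (200 - 102) · 196 = 9604.
With the floor, 105 units are sold at 213. The supply price at q = 105 is 154.5, so PS = ½ · [(213 - 102) + (213 - 154.5)] · 105 = 8898.75.
Change in producer surplus = 8898.75 - 9604 = -705.25.

-705.25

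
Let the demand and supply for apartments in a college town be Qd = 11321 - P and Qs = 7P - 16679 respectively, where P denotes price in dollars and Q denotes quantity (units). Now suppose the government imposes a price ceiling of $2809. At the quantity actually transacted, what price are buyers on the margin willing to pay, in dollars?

Equilibrium: 11321 - P = 7P - 16679, so 28000 = 8P and P* = 3500, Q* = 7821.
Because the ceiling (2809) lies below the market-clearing price, it is binding.
At P = 2809: Qd = 11321 - 2809 = 8512 and Qs = 7·2809 - 16679 = 2984.
Only 2984 units reach the market. On the demand curve, the marginal buyer's willingness to pay at Q = 2984 is (11321 - 2984) = 8337.

8337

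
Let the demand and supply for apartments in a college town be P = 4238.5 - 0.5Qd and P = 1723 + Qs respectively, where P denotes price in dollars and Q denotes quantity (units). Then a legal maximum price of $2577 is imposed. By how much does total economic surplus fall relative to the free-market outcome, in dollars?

507996.75

Rearranging demand gives Qd = 8477 - 2P; rearranging supply gives Qs = P - 1723. Equilibrium: 8477 - 2P = P - 1723, so 10200 = 3P and P* = 3400, Q* = 1677.
Because the ceiling (2577) lies below the market-clearing price, it is binding.
At P = 2577: Qd = 8477 - 2·2577 = 3323 and Qs = 2577 - 1723 = 854.
Quantity traded falls to 854. At Q = 854 the demand price is (8477 - 854)/2 = 3811.5 and the supply price is 1723 + 854 = 2577.
Deadweight loss = ½ · (3811.5 - 2577) · (1677 - 854) = ½ · 1234.5 · 823 = 507996.75.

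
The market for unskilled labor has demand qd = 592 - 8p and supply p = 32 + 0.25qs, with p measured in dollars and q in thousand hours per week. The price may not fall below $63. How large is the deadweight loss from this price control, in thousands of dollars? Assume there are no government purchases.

Rearranging supply gives qs = 4p - 128. Setting quantity demanded equal to quantity supplied, 592 - 8p = 4p - 128, gives p* = 60 and q* = 112.
The floor of 63 is above the equilibrium price 60, so it binds.
At p = 63: qd = 592 - 8·63 = 88 and qs = 4·63 - 128 = 124.
Quantity traded falls to 88. At q = 88 the demand price is (592 - 88)/8 = 63 and the supply price is (128 + 88)/4 = 54.
Deadweight loss = ½ · (63 - 54) · (112 - 88) = ½ · 9 · 24 = 108.

108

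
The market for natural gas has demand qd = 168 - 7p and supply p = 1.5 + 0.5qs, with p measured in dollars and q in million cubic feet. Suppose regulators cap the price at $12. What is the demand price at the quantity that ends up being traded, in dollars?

Rearranging supply gives qs = 2p - 3. Setting quantity demanded equal to quantity supplied, 168 - 7p = 2p - 3, gives p* = 19 and q* = 35.
The ceiling of 12 is below the equilibrium price 19, so it binds.
At p = 12: qd = 168 - 7·12 = 84 and qs = 2·12 - 3 = 21.
Only 21 units reach the market. On the demand curve, the marginal buyer's willingness to pay at q = 21 is (168 - 21)/7 = 21.

21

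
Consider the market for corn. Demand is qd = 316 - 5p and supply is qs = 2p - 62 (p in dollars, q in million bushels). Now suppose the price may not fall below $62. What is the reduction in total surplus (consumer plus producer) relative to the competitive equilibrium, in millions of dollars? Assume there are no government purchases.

560

Equilibrium: 316 - 5p = 2p - 62, so 378 = 7p and p* = 54, q* = 46.
Because the floor (62) lies above the market-clearing price, it is binding.
At p = 62: qd = 316 - 5·62 = 6 and qs = 2·62 - 62 = 62.
Quantity traded falls to 6. At q = 6 the demand price is (316 - 6)/5 = 62 and the supply price is (62 + 6)/2 = 34.
Deadweight loss = ½ · (62 - 34) · (46 - 6) = ½ · 28 · 40 = 560.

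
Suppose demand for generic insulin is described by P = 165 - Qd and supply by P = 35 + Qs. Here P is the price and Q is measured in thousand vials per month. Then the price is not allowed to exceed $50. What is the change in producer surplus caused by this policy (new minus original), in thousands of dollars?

Rearranging demand gives Qd = 165 - P; rearranging supply gives Qs = P - 35. Without the control the market clears where 165 - P = P - 35, i.e. P* = 100 and Q* = 65.
Because the ceiling (50) lies below the market-clearing price, it is binding.
At P = 50: Qd = 165 - 50 = 115 and Qs = 50 - 35 = 15.
Producer surplus without the control is ½ · (100 - 35) · 65 = 2112.5.
With the ceiling, producers sell 15 units at 50, so PS = ½ · (50 - 35) · 15 = 112.5.
Change in producer surplus = 112.5 - 2112.5 = -2000.

-2000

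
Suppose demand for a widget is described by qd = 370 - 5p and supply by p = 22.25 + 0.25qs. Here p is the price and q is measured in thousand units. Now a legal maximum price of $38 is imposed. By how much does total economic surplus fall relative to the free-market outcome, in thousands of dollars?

Rearranging supply gives qs = 4p - 89. Equilibrium: 370 - 5p = 4p - 89, so 459 = 9p and p* = 51, q* = 115.
Because the ceiling (38) lies below the market-clearing price, it is binding.
At p = 38: qd = 370 - 5·38 = 180 and qs = 4·38 - 89 = 63.
Quantity traded falls to 63. At q = 63 the demand price is (370 - 63)/5 = 61.4 and the supply price is (89 + 63)/4 = 38.
Deadweight loss = ½ · (61.4 - 38) · (115 - 63) = ½ · 23.4 · 52 = 608.4.

608.4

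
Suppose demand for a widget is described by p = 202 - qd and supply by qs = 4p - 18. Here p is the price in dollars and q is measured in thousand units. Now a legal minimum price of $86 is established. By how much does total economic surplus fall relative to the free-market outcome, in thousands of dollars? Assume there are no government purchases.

1102.5

Rearranging demand gives qd = 202 - p. Setting quantity demanded equal to quantity supplied, 202 - p = 4p - 18, gives p* = 44 and q* = 158.
Because the floor (86) lies above the market-clearing price, it is binding.
At p = 86: qd = 202 - 86 = 116 and qs = 4·86 - 18 = 326.
Quantity traded falls to 116. At q = 116 the demand price is 202 - 116 = 86 and the supply price is (18 + 116)/4 = 33.5.
Deadweight loss = ½ · (86 - 33.5) · (158 - 116) = ½ · 52.5 · 42 = 1102.5.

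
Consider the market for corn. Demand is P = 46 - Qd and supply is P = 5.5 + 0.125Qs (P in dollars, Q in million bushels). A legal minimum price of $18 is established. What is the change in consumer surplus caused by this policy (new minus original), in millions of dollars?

-256

Rearranging demand gives Qd = 46 - P; rearranging supply gives Qs = 8P - 44. Setting quantity demanded equal to quantity supplied, 46 - P = 8P - 44, gives P* = 10 and Q* = 36.
The floor of 18 is above the equilibrium price 10, so it binds.
At P = 18: Qd = 46 - 18 = 28 and Qs = 8·18 - 44 = 100.
Consumer surplus without the control is ½ · (46 - 10) · 36 = 648.
With the floor, consumers buy 28 units at 18, so CS = ½ · (46 - 18) · 28 = 392.
Change in consumer surplus = 392 - 648 = -256.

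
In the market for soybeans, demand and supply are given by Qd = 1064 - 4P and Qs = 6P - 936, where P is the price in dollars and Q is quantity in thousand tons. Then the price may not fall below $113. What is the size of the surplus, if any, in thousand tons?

Equilibrium: 1064 - 4P = 6P - 936, so 2000 = 10P and P* = 200, Q* = 264.
The floor of 113 is below the equilibrium price 200, so it is not binding; the market clears at P* = 200, Q* = 264.
Since the control does not bind, there is no surplus.

0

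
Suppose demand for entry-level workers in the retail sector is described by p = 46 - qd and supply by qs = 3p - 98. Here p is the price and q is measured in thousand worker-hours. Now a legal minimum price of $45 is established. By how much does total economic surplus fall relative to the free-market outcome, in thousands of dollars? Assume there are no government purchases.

54

Rearranging demand gives qd = 46 - p. Equilibrium: 46 - p = 3p - 98, so 144 = 4p and p* = 36, q* = 10.
Since 45 > 36, the floor is binding.
At p = 45: qd = 46 - 45 = 1 and qs = 3·45 - 98 = 37.
Quantity traded falls to 1. At q = 1 the demand price is 46 - 1 = 45 and the supply price is (98 + 1)/3 = 33.
Deadweight loss = ½ · (45 - 33) · (10 - 1) = ½ · 12 · 9 = 54.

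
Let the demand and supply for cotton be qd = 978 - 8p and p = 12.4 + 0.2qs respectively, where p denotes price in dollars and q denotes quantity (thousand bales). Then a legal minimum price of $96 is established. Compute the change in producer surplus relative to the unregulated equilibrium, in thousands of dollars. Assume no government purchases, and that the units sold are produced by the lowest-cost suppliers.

1721.6

Rearranging supply gives qs = 5p - 62. In a free market, 978 - 8p = 5p - 62 gives the equilibrium p* = 80, q* = 338.
Because the floor (96) lies above the market-clearing price, it is binding.
At p = 96: qd = 978 - 8·96 = 210 and qs = 5·96 - 62 = 418.
Producer surplus without the control is ½ · (80 - 12.4) · 338 = 11424.4.
With the floor, 210 units are sold at 96. The supply price at q = 210 is 54.4, so PS = ½ · [(96 - 12.4) + (96 - 54.4)] · 210 = 13146.
Change in producer surplus = 13146 - 11424.4 = 1721.6.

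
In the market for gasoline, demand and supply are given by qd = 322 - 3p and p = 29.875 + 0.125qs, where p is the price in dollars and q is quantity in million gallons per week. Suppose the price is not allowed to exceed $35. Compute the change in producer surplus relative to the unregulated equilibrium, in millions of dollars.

-1680

Rearranging supply gives qs = 8p - 239. Equilibrium: 322 - 3p = 8p - 239, so 561 = 11p and p* = 51, q* = 169.
Because the ceiling (35) lies below the market-clearing price, it is binding.
At p = 35: qd = 322 - 3·35 = 217 and qs = 8·35 - 239 = 41.
Producer surplus without the control is ½ · (51 - 29.875) · 169 = 1785.0625.
With the ceiling, producers sell 41 units at 35, so PS = ½ · (35 - 29.875) · 41 = 105.0625.
Change in producer surplus = 105.0625 - 1785.0625 = -1680.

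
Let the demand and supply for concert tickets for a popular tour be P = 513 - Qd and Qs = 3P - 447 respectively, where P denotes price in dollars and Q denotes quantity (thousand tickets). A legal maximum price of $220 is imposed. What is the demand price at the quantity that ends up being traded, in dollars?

300

Rearranging demand gives Qd = 513 - P. Setting quantity demanded equal to quantity supplied, 513 - P = 3P - 447, gives P* = 240 and Q* = 273.
The ceiling of 220 is below the equilibrium price 240, so it binds.
At P = 220: Qd = 513 - 220 = 293 and Qs = 3·220 - 447 = 213.
Only 213 units reach the market. On the demand curve, the marginal buyer's willingness to pay at Q = 213 is (513 - 213) = 300.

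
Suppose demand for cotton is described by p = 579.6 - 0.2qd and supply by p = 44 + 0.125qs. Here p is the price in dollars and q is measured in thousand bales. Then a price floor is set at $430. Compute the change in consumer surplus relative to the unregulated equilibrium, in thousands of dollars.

-215640

Rearranging demand gives qd = 2898 - 5p; rearranging supply gives qs = 8p - 352. Equilibrium: 2898 - 5p = 8p - 352, so 3250 = 13p and p* = 250, q* = 1648.
The floor of 430 is above the equilibrium price 250, so it binds.
At p = 430: qd = 2898 - 5·430 = 748 and qs = 8·430 - 352 = 3088.
Consumer surplus without the control is ½ · (579.6 - 250) · 1648 = 271590.4.
With the floor, consumers buy 748 units at 430, so CS = ½ · (579.6 - 430) · 748 = 55950.4.
Change in consumer surplus = 55950.4 - 271590.4 = -215640.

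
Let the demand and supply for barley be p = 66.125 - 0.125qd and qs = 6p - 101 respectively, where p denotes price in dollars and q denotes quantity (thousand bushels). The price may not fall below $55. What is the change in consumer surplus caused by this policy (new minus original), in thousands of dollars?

-1290

Rearranging demand gives qd = 529 - 8p. In a free market, 529 - 8p = 6p - 101 gives the equilibrium p* = 45, q* = 169.
The floor of 55 is above the equilibrium price 45, so it binds.
At p = 55: qd = 529 - 8·55 = 89 and qs = 6·55 - 101 = 229.
Consumer surplus without the control is ½ · (66.125 - 45) · 169 = 1785.0625.
With the floor, consumers buy 89 units at 55, so CS = ½ · (66.125 - 55) · 89 = 495.0625.
Change in consumer surplus = 495.0625 - 1785.0625 = -1290.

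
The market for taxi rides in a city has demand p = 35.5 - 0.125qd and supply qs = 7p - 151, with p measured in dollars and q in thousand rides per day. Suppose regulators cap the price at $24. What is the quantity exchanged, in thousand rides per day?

Rearranging demand gives qd = 284 - 8p. Setting quantity demanded equal to quantity supplied, 284 - 8p = 7p - 151, gives p* = 29 and q* = 52.
Since 24 < 29, the ceiling is binding.
At p = 24: qd = 284 - 8·24 = 92 and qs = 7·24 - 151 = 17.
The quantity actually transacted is the short side, supply: 17.

17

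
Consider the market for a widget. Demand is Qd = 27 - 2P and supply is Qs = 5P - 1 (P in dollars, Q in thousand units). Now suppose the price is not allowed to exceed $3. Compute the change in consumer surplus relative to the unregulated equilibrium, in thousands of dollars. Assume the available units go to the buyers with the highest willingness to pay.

In a free market, 27 - 2P = 5P - 1 gives the equilibrium P* = 4, Q* = 19.
The ceiling of 3 is below the equilibrium price 4, so it binds.
At P = 3: Qd = 27 - 2·3 = 21 and Qs = 5·3 - 1 = 14.
Consumer surplus without the control is ½ · (13.5 - 4) · 19 = 90.25.
With the ceiling, 14 units are sold at 3 (assume they go to the highest-value buyers). The demand price at Q = 14 is 6.5, so CS = ½ · [(13.5 - 3) + (6.5 - 3)] · 14 = 98.
Change in consumer surplus = 98 - 90.25 = 7.75.

7.75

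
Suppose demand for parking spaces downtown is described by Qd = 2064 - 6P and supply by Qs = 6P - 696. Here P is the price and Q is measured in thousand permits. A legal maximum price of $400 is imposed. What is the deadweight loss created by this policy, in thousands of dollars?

0

Setting quantity demanded equal to quantity supplied, 2064 - 6P = 6P - 696, gives P* = 230 and Q* = 684.
The ceiling of 400 is above the equilibrium price 230, so it is not binding; the market clears at P* = 230, Q* = 684.
Since the control does not bind, no trades are prevented and deadweight loss is zero.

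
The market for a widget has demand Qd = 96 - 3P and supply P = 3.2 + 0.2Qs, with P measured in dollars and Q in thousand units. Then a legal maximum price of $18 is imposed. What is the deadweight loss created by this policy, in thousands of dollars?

Rearranging supply gives Qs = 5P - 16. In a free market, 96 - 3P = 5P - 16 gives the equilibrium P* = 14, Q* = 54.
Since 18 is above P* = 14, the ceiling does not bind and the free-market outcome prevails.
Since the control does not bind, no trades are prevented and deadweight loss is zero.

0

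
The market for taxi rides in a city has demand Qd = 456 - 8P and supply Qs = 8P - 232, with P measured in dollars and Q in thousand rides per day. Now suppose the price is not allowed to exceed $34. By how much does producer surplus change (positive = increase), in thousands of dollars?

In a free market, 456 - 8P = 8P - 232 gives the equilibrium P* = 43, Q* = 112.
Because the ceiling (34) lies below the market-clearing price, it is binding.
At P = 34: Qd = 456 - 8·34 = 184 and Qs = 8·34 - 232 = 40.
Producer surplus without the control is ½ · (43 - 29) · 112 = 784.
With the ceiling, producers sell 40 units at 34, so PS = ½ · (34 - 29) · 40 = 100.
Change in producer surplus = 100 - 784 = -684.

-684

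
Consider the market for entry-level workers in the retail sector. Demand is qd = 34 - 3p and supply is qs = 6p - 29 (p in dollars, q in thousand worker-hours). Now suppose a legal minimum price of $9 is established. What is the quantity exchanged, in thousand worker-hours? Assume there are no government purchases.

Equilibrium: 34 - 3p = 6p - 29, so 63 = 9p and p* = 7, q* = 13.
Because the floor (9) lies above the market-clearing price, it is binding.
At p = 9: qd = 34 - 3·9 = 7 and qs = 6·9 - 29 = 25.
The quantity actually transacted is the short side, demand: 7.

7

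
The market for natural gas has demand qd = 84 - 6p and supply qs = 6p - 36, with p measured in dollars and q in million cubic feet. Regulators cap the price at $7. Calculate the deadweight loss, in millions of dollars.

Setting quantity demanded equal to quantity supplied, 84 - 6p = 6p - 36, gives p* = 10 and q* = 24.
The ceiling of 7 is below the equilibrium price 10, so it binds.
At p = 7: qd = 84 - 6·7 = 42 and qs = 6·7 - 36 = 6.
Quantity traded falls to 6. At q = 6 the demand price is (84 - 6)/6 = 13 and the supply price is (36 + 6)/6 = 7.
Deadweight loss = ½ · (13 - 7) · (24 - 6) = ½ · 6 · 18 = 54.

54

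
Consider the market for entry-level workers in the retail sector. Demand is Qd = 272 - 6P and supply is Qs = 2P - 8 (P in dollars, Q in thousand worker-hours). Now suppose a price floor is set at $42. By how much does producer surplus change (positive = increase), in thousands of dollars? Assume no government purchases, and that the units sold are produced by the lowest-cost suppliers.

In a free market, 272 - 6P = 2P - 8 gives the equilibrium P* = 35, Q* = 62.
Because the floor (42) lies above the market-clearing price, it is binding.
At P = 42: Qd = 272 - 6·42 = 20 and Qs = 2·42 - 8 = 76.
Producer surplus without the control is ½ · (35 - 4) · 62 = 961.
With the floor, 20 units are sold at 42. The supply price at Q = 20 is 14, so PS = ½ · [(42 - 4) + (42 - 14)] · 20 = 660.
Change in producer surplus = 660 - 961 = -301.

-301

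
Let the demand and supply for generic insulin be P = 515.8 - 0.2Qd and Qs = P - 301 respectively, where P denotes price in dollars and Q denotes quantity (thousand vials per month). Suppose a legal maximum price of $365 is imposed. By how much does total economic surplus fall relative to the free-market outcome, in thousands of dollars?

7935

Rearranging demand gives Qd = 2579 - 5P. Setting quantity demanded equal to quantity supplied, 2579 - 5P = P - 301, gives P* = 480 and Q* = 179.
The ceiling of 365 is below the equilibrium price 480, so it binds.
At P = 365: Qd = 2579 - 5·365 = 754 and Qs = 365 - 301 = 64.
Quantity traded falls to 64. At Q = 64 the demand price is (2579 - 64)/5 = 503 and the supply price is 301 + 64 = 365.
Deadweight loss = ½ · (503 - 365) · (179 - 64) = ½ · 138 · 115 = 7935.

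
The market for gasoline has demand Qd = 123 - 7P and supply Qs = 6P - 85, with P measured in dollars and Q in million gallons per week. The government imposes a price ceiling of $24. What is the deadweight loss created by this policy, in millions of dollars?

0

Without the control the market clears where 123 - 7P = 6P - 85, i.e. P* = 16 and Q* = 11.
The ceiling of 24 is above the equilibrium price 16, so it is not binding; the market clears at P* = 16, Q* = 11.
Since the control does not bind, no trades are prevented and deadweight loss is zero.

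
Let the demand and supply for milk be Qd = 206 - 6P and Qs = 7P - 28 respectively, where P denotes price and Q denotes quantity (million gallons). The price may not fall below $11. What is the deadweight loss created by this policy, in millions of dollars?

0

Without the control the market clears where 206 - 6P = 7P - 28, i.e. P* = 18 and Q* = 98.
The floor of 11 is below the equilibrium price 18, so it is not binding; the market clears at P* = 18, Q* = 98.
Since the control does not bind, no trades are prevented and deadweight loss is zero.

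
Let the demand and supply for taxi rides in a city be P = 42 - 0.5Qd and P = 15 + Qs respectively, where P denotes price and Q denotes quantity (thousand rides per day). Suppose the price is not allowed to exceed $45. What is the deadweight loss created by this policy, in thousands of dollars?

0

Rearranging demand gives Qd = 84 - 2P; rearranging supply gives Qs = P - 15. Setting quantity demanded equal to quantity supplied, 84 - 2P = P - 15, gives P* = 33 and Q* = 18.
Since 45 is above P* = 33, the ceiling does not bind and the free-market outcome prevails.
Since the control does not bind, no trades are prevented and deadweight loss is zero.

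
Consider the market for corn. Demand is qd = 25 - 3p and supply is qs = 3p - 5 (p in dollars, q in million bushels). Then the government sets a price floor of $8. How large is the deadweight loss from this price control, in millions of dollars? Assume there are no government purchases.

27

Without the control the market clears where 25 - 3p = 3p - 5, i.e. p* = 5 and q* = 10.
Since 8 > 5, the floor is binding.
At p = 8: qd = 25 - 3·8 = 1 and qs = 3·8 - 5 = 19.
Quantity traded falls to 1. At q = 1 the demand price is (25 - 1)/3 = 8 and the supply price is (5 + 1)/3 = 2.
Deadweight loss = ½ · (8 - 2) · (10 - 1) = ½ · 6 · 9 = 27.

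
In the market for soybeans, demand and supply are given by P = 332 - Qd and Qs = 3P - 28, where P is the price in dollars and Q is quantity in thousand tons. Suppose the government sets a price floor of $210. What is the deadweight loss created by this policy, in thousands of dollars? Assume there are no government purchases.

9600

Rearranging demand gives Qd = 332 - P. Without the control the market clears where 332 - P = 3P - 28, i.e. P* = 90 and Q* = 242.
The floor of 210 is above the equilibrium price 90, so it binds.
At P = 210: Qd = 332 - 210 = 122 and Qs = 3·210 - 28 = 602.
Quantity traded falls to 122. At Q = 122 the demand price is 332 - 122 = 210 and the supply price is (28 + 122)/3 = 50.
Deadweight loss = ½ · (210 - 50) · (242 - 122) = ½ · 160 · 120 = 9600.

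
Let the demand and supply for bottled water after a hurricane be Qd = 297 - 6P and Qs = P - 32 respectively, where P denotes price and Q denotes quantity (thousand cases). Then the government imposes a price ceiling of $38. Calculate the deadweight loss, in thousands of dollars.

Without the control the market clears where 297 - 6P = P - 32, i.e. P* = 47 and Q* = 15.
Since 38 < 47, the ceiling is binding.
At P = 38: Qd = 297 - 6·38 = 69 and Qs = 38 - 32 = 6.
Quantity traded falls to 6. At Q = 6 the demand price is (297 - 6)/6 = 48.5 and the supply price is 32 + 6 = 38.
Deadweight loss = ½ · (48.5 - 38) · (15 - 6) = ½ · 10.5 · 9 = 47.25.

47.25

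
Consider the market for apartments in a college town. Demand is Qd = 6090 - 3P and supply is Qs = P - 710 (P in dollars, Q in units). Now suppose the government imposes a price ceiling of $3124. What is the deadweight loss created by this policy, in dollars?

Setting quantity demanded equal to quantity supplied, 6090 - 3P = P - 710, gives P* = 1700 and Q* = 990.
Since 3124 is above P* = 1700, the ceiling does not bind and the free-market outcome prevails.
Since the control does not bind, no trades are prevented and deadweight loss is zero.

0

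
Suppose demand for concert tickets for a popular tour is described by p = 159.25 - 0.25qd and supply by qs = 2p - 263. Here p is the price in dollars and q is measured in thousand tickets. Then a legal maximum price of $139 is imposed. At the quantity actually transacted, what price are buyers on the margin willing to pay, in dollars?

Rearranging demand gives qd = 637 - 4p. Equilibrium: 637 - 4p = 2p - 263, so 900 = 6p and p* = 150, q* = 37.
Because the ceiling (139) lies below the market-clearing price, it is binding.
At p = 139: qd = 637 - 4·139 = 81 and qs = 2·139 - 263 = 15.
Only 15 units reach the market. On the demand curve, the marginal buyer's willingness to pay at q = 15 is (637 - 15)/4 = 155.5.

155.5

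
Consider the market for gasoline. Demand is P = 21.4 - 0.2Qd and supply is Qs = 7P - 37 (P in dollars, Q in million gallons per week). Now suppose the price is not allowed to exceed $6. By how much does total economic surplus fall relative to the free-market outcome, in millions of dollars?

Rearranging demand gives Qd = 107 - 5P. Equilibrium: 107 - 5P = 7P - 37, so 144 = 12P and P* = 12, Q* = 47.
Because the ceiling (6) lies below the market-clearing price, it is binding.
At P = 6: Qd = 107 - 5·6 = 77 and Qs = 7·6 - 37 = 5.
Quantity traded falls to 5. At Q = 5 the demand price is (107 - 5)/5 = 20.4 and the supply price is (37 + 5)/7 = 6.
Deadweight loss = ½ · (20.4 - 6) · (47 - 5) = ½ · 14.4 · 42 = 302.4.

302.4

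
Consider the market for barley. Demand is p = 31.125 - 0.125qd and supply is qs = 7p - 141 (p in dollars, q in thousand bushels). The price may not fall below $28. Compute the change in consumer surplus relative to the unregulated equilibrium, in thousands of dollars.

-66

Rearranging demand gives qd = 249 - 8p. Equilibrium: 249 - 8p = 7p - 141, so 390 = 15p and p* = 26, q* = 41.
Since 28 > 26, the floor is binding.
At p = 28: qd = 249 - 8·28 = 25 and qs = 7·28 - 141 = 55.
Consumer surplus without the control is ½ · (31.125 - 26) · 41 = 105.0625.
With the floor, consumers buy 25 units at 28, so CS = ½ · (31.125 - 28) · 25 = 39.0625.
Change in consumer surplus = 39.0625 - 105.0625 = -66.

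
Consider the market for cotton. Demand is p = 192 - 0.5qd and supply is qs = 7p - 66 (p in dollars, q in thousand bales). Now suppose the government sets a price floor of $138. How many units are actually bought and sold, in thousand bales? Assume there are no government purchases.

Rearranging demand gives qd = 384 - 2p. Without the control the market clears where 384 - 2p = 7p - 66, i.e. p* = 50 and q* = 284.
Because the floor (138) lies above the market-clearing price, it is binding.
At p = 138: qd = 384 - 2·138 = 108 and qs = 7·138 - 66 = 900.
The quantity actually transacted is the short side, demand: 108.

108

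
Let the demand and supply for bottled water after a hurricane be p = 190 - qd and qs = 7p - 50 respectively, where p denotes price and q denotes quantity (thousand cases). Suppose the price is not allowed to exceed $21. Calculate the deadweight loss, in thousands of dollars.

Rearranging demand gives qd = 190 - p. Equilibrium: 190 - p = 7p - 50, so 240 = 8p and p* = 30, q* = 160.
The ceiling of 21 is below the equilibrium price 30, so it binds.
At p = 21: qd = 190 - 21 = 169 and qs = 7·21 - 50 = 97.
Quantity traded falls to 97. At q = 97 the demand price is 190 - 97 = 93 and the supply price is (50 + 97)/7 = 21.
Deadweight loss = ½ · (93 - 21) · (160 - 97) = ½ · 72 · 63 = 2268.

2268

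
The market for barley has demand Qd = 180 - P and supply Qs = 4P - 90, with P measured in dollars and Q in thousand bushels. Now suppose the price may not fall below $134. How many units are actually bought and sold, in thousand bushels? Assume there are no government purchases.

46

Setting quantity demanded equal to quantity supplied, 180 - P = 4P - 90, gives P* = 54 and Q* = 126.
Since 134 > 54, the floor is binding.
At P = 134: Qd = 180 - 134 = 46 and Qs = 4·134 - 90 = 446.
The quantity actually transacted is the short side, demand: 46.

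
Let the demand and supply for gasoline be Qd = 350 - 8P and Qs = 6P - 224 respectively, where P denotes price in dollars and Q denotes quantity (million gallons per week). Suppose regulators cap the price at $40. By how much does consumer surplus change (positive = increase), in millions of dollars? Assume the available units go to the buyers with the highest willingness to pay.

Equilibrium: 350 - 8P = 6P - 224, so 574 = 14P and P* = 41, Q* = 22.
Because the ceiling (40) lies below the market-clearing price, it is binding.
At P = 40: Qd = 350 - 8·40 = 30 and Qs = 6·40 - 224 = 16.
Consumer surplus without the control is ½ · (43.75 - 41) · 22 = 30.25.
With the ceiling, 16 units are sold at 40 (assume they go to the highest-value buyers). The demand price at Q = 16 is 41.75, so CS = ½ · [(43.75 - 40) + (41.75 - 40)] · 16 = 44.
Change in consumer surplus = 44 - 30.25 = 13.75.

13.75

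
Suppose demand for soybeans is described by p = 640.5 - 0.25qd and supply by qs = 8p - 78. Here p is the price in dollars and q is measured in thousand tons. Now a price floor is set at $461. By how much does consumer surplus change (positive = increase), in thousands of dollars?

Rearranging demand gives qd = 2562 - 4p. In a free market, 2562 - 4p = 8p - 78 gives the equilibrium p* = 220, q* = 1682.
The floor of 461 is above the equilibrium price 220, so it binds.
At p = 461: qd = 2562 - 4·461 = 718 and qs = 8·461 - 78 = 3610.
Consumer surplus without the control is ½ · (640.5 - 220) · 1682 = 353640.5.
With the floor, consumers buy 718 units at 461, so CS = ½ · (640.5 - 461) · 718 = 64440.5.
Change in consumer surplus = 64440.5 - 353640.5 = -289200.

-289200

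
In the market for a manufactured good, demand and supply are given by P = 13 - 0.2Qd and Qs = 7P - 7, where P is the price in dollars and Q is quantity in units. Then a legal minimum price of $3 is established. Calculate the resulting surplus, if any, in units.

0

Rearranging demand gives Qd = 65 - 5P. Without the control the market clears where 65 - 5P = 7P - 7, i.e. P* = 6 and Q* = 35.
Since 3 is below P* = 6, the floor does not bind and the free-market outcome prevails.
Since the control does not bind, there is no surplus.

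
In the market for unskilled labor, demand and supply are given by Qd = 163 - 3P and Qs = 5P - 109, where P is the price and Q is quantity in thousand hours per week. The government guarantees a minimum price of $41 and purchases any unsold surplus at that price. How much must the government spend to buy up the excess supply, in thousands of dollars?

In a free market, 163 - 3P = 5P - 109 gives the equilibrium P* = 34, Q* = 61.
Since 41 > 34, the floor is binding.
At P = 41: Qd = 163 - 3·41 = 40 and Qs = 5·41 - 109 = 96.
Surplus = Qs - Qd = 56.
Government expenditure = surplus × support price = 56 × 41 = 2296.

2296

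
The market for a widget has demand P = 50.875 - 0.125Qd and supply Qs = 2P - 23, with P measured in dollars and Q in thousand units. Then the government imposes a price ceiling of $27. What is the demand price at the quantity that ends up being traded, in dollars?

47

Rearranging demand gives Qd = 407 - 8P. Equilibrium: 407 - 8P = 2P - 23, so 430 = 10P and P* = 43, Q* = 63.
Because the ceiling (27) lies below the market-clearing price, it is binding.
At P = 27: Qd = 407 - 8·27 = 191 and Qs = 2·27 - 23 = 31.
Only 31 units reach the market. On the demand curve, the marginal buyer's willingness to pay at Q = 31 is (407 - 31)/8 = 47.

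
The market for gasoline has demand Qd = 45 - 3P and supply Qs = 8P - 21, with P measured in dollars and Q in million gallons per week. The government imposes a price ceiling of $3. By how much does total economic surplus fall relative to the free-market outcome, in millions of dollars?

Equilibrium: 45 - 3P = 8P - 21, so 66 = 11P and P* = 6, Q* = 27.
The ceiling of 3 is below the equilibrium price 6, so it binds.
At P = 3: Qd = 45 - 3·3 = 36 and Qs = 8·3 - 21 = 3.
Quantity traded falls to 3. At Q = 3 the demand price is (45 - 3)/3 = 14 and the supply price is (21 + 3)/8 = 3.
Deadweight loss = ½ · (14 - 3) · (27 - 3) = ½ · 11 · 24 = 132.

132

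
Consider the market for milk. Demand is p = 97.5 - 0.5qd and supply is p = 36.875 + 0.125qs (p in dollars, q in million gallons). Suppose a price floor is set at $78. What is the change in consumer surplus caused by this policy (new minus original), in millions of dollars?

-1972

Rearranging demand gives qd = 195 - 2p; rearranging supply gives qs = 8p - 295. Without the control the market clears where 195 - 2p = 8p - 295, i.e. p* = 49 and q* = 97.
Because the floor (78) lies above the market-clearing price, it is binding.
At p = 78: qd = 195 - 2·78 = 39 and qs = 8·78 - 295 = 329.
Consumer surplus without the control is ½ · (97.5 - 49) · 97 = 2352.25.
With the floor, consumers buy 39 units at 78, so CS = ½ · (97.5 - 78) · 39 = 380.25.
Change in consumer surplus = 380.25 - 2352.25 = -1972.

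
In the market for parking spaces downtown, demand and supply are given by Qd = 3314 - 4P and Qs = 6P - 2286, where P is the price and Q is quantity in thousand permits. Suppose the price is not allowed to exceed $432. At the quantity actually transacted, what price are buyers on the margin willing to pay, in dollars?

752

Equilibrium: 3314 - 4P = 6P - 2286, so 5600 = 10P and P* = 560, Q* = 1074.
Because the ceiling (432) lies below the market-clearing price, it is binding.
At P = 432: Qd = 3314 - 4·432 = 1586 and Qs = 6·432 - 2286 = 306.
Only 306 units reach the market. On the demand curve, the marginal buyer's willingness to pay at Q = 306 is (3314 - 306)/4 = 752.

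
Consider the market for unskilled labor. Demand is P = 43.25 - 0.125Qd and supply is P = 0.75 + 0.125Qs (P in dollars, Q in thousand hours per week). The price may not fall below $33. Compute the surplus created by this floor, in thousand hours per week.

Rearranging demand gives Qd = 346 - 8P; rearranging supply gives Qs = 8P - 6. Setting quantity demanded equal to quantity supplied, 346 - 8P = 8P - 6, gives P* = 22 and Q* = 170.
The floor of 33 is above the equilibrium price 22, so it binds.
At P = 33: Qd = 346 - 8·33 = 82 and Qs = 8·33 - 6 = 258.
Surplus = Qs - Qd = 258 - 82 = 176.

176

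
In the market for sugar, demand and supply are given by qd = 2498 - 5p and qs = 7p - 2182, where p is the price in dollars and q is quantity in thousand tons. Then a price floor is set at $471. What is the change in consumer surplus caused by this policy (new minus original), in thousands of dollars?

In a free market, 2498 - 5p = 7p - 2182 gives the equilibrium p* = 390, q* = 548.
The floor of 471 is above the equilibrium price 390, so it binds.
At p = 471: qd = 2498 - 5·471 = 143 and qs = 7·471 - 2182 = 1115.
Consumer surplus without the control is ½ · (499.6 - 390) · 548 = 30030.4.
With the floor, consumers buy 143 units at 471, so CS = ½ · (499.6 - 471) · 143 = 2044.9.
Change in consumer surplus = 2044.9 - 30030.4 = -27985.5.

-27985.5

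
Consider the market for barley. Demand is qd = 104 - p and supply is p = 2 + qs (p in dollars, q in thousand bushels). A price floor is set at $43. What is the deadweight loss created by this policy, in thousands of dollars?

0

Rearranging supply gives qs = p - 2. Setting quantity demanded equal to quantity supplied, 104 - p = p - 2, gives p* = 53 and q* = 51.
The floor of 43 is below the equilibrium price 53, so it is not binding; the market clears at p* = 53, q* = 51.
Since the control does not bind, no trades are prevented and deadweight loss is zero.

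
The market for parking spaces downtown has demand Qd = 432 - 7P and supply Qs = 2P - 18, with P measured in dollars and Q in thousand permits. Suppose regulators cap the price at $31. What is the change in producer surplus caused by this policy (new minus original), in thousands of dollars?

Equilibrium: 432 - 7P = 2P - 18, so 450 = 9P and P* = 50, Q* = 82.
The ceiling of 31 is below the equilibrium price 50, so it binds.
At P = 31: Qd = 432 - 7·31 = 215 and Qs = 2·31 - 18 = 44.
Producer surplus without the control is ½ · (50 - 9) · 82 = 1681.
With the ceiling, producers sell 44 units at 31, so PS = ½ · (31 - 9) · 44 = 484.
Change in producer surplus = 484 - 1681 = -1197.

-1197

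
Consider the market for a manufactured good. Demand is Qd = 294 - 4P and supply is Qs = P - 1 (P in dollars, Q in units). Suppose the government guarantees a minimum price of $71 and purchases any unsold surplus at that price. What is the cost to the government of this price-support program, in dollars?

4260

Without the control the market clears where 294 - 4P = P - 1, i.e. P* = 59 and Q* = 58.
Because the floor (71) lies above the market-clearing price, it is binding.
At P = 71: Qd = 294 - 4·71 = 10 and Qs = 71 - 1 = 70.
Surplus = Qs - Qd = 60.
Government expenditure = surplus × support price = 60 × 71 = 4260.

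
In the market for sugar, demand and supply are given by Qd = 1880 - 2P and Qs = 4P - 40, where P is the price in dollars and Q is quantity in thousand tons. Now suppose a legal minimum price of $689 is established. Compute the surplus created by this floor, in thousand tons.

In a free market, 1880 - 2P = 4P - 40 gives the equilibrium P* = 320, Q* = 1240.
The floor of 689 is above the equilibrium price 320, so it binds.
At P = 689: Qd = 1880 - 2·689 = 502 and Qs = 4·689 - 40 = 2716.
Surplus = Qs - Qd = 2716 - 502 = 2214.

2214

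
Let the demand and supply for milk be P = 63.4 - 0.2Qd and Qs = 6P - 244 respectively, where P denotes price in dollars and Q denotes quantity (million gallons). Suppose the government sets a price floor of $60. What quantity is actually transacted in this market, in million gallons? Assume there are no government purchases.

Rearranging demand gives Qd = 317 - 5P. Equilibrium: 317 - 5P = 6P - 244, so 561 = 11P and P* = 51, Q* = 62.
Because the floor (60) lies above the market-clearing price, it is binding.
At P = 60: Qd = 317 - 5·60 = 17 and Qs = 6·60 - 244 = 116.
The quantity actually transacted is the short side, demand: 17.

17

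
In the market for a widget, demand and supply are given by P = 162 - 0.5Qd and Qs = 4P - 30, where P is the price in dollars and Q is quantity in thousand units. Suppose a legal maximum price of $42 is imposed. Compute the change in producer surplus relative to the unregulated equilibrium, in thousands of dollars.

Rearranging demand gives Qd = 324 - 2P. Equilibrium: 324 - 2P = 4P - 30, so 354 = 6P and P* = 59, Q* = 206.
Because the ceiling (42) lies below the market-clearing price, it is binding.
At P = 42: Qd = 324 - 2·42 = 240 and Qs = 4·42 - 30 = 138.
Producer surplus without the control is ½ · (59 - 7.5) · 206 = 5304.5.
With the ceiling, producers sell 138 units at 42, so PS = ½ · (42 - 7.5) · 138 = 2380.5.
Change in producer surplus = 2380.5 - 5304.5 = -2924.

-2924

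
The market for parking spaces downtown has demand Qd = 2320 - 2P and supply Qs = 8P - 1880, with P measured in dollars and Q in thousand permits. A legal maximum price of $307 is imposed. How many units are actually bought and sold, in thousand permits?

576

In a free market, 2320 - 2P = 8P - 1880 gives the equilibrium P* = 420, Q* = 1480.
The ceiling of 307 is below the equilibrium price 420, so it binds.
At P = 307: Qd = 2320 - 2·307 = 1706 and Qs = 8·307 - 1880 = 576.
The quantity actually transacted is the short side, supply: 576.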